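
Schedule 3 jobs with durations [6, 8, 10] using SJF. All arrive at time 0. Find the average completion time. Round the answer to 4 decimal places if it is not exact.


SJF order (ascending): [6, 8, 10]
Completion times:
  Job 1: burst=6, C=6
  Job 2: burst=8, C=14
  Job 3: burst=10, C=24
Average completion = 44/3 = 14.6667

14.6667


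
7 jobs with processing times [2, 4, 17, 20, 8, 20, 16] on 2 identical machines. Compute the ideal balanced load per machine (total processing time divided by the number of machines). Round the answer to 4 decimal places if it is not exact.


Total processing time = 2 + 4 + 17 + 20 + 8 + 20 + 16 = 87
Number of machines = 2
Ideal balanced load = 87 / 2 = 43.5

43.5


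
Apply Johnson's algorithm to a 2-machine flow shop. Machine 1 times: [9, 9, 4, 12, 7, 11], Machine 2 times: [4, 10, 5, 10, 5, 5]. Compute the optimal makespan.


Apply Johnson's rule:
  Group 1 (a <= b): [(3, 4, 5), (2, 9, 10)]
  Group 2 (a > b): [(4, 12, 10), (5, 7, 5), (6, 11, 5), (1, 9, 4)]
Optimal job order: [3, 2, 4, 5, 6, 1]
Schedule:
  Job 3: M1 done at 4, M2 done at 9
  Job 2: M1 done at 13, M2 done at 23
  Job 4: M1 done at 25, M2 done at 35
  Job 5: M1 done at 32, M2 done at 40
  Job 6: M1 done at 43, M2 done at 48
  Job 1: M1 done at 52, M2 done at 56
Makespan = 56

56


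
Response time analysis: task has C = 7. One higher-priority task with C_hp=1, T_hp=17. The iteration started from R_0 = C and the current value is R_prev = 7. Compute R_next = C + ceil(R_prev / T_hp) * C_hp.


R_next = C + ceil(R_prev / T_hp) * C_hp
ceil(7 / 17) = ceil(0.4118) = 1
Interference = 1 * 1 = 1
R_next = 7 + 1 = 8

8


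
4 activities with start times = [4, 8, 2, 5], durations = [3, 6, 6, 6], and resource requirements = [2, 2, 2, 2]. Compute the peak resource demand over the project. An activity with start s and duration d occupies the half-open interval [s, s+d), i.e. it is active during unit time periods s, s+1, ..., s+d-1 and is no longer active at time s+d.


Each activity i is active on [start_i, start_i + duration_i).
Compute total resource usage per time slot:
  t=0: active resources = [], total = 0
  t=1: active resources = [], total = 0
  t=2: active resources = [2], total = 2
  t=3: active resources = [2], total = 2
  t=4: active resources = [2, 2], total = 4
  t=5: active resources = [2, 2, 2], total = 6
  t=6: active resources = [2, 2, 2], total = 6
  t=7: active resources = [2, 2], total = 4
  t=8: active resources = [2, 2], total = 4
  t=9: active resources = [2, 2], total = 4
  t=10: active resources = [2, 2], total = 4
  t=11: active resources = [2], total = 2
  t=12: active resources = [2], total = 2
  t=13: active resources = [2], total = 2
Peak resource demand = 6

6


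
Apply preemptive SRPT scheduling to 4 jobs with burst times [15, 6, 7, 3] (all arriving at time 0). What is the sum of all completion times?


Since all jobs arrive at t=0, SRPT equals SPT ordering.
SPT order: [3, 6, 7, 15]
Completion times:
  Job 1: p=3, C=3
  Job 2: p=6, C=9
  Job 3: p=7, C=16
  Job 4: p=15, C=31
Total completion time = 3 + 9 + 16 + 31 = 59

59


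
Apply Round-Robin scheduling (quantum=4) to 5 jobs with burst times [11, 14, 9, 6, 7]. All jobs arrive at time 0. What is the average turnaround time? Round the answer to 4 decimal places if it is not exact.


Time quantum = 4
Execution trace:
  J1 runs 4 units, time = 4
  J2 runs 4 units, time = 8
  J3 runs 4 units, time = 12
  J4 runs 4 units, time = 16
  J5 runs 4 units, time = 20
  J1 runs 4 units, time = 24
  J2 runs 4 units, time = 28
  J3 runs 4 units, time = 32
  J4 runs 2 units, time = 34
  J5 runs 3 units, time = 37
  J1 runs 3 units, time = 40
  J2 runs 4 units, time = 44
  J3 runs 1 units, time = 45
  J2 runs 2 units, time = 47
Finish times: [40, 47, 45, 34, 37]
Average turnaround = 203/5 = 40.6

40.6


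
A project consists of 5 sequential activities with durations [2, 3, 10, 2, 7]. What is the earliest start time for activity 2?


Activity 2 starts after activities 1 through 1 complete.
Predecessor durations: [2]
ES = 2 = 2

2


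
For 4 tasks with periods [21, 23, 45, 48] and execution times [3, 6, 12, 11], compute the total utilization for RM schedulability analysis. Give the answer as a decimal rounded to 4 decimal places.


Compute individual utilizations (exact fractions):
  Task 1: C/T = 3/21 = 1/7 (approx. 0.1429)
  Task 2: C/T = 6/23 (approx. 0.2609)
  Task 3: C/T = 12/45 = 4/15 (approx. 0.2667)
  Task 4: C/T = 11/48 (approx. 0.2292)
Total utilization U = 1/7 + 6/23 + 4/15 + 11/48 = 34759/38640
Rounded to 4 decimal places: U = 0.8996
RM (Liu & Layland) bound for 4 tasks = 0.756828; compare with U = 34759/38640 (approx. 0.899560)
bound < U <= 1, so the RM sufficient condition is not met (inconclusive; an exact test such as response-time analysis is needed).

0.8996


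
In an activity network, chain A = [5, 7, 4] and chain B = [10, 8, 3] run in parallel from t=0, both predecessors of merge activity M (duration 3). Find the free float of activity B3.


ES(B3) = sum of predecessors on chain B = 18
EF(B3) = ES + duration = 18 + 3 = 21
Successor of B3 is M. ES(M) = max(sum(A), sum(B)) = max(16, 21) = 21
Free float = ES(successor) - EF(current) = 21 - 21 = 0

0


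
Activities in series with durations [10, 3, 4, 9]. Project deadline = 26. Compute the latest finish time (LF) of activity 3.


LF(activity 3) = deadline - sum of successor durations
Successors: activities 4 through 4 with durations [9]
Sum of successor durations = 9
LF = 26 - 9 = 17

17


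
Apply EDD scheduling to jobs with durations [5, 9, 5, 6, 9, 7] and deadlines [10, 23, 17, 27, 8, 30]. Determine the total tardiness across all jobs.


Sort by due date (EDD order): [(9, 8), (5, 10), (5, 17), (9, 23), (6, 27), (7, 30)]
Compute completion times and tardiness:
  Job 1: p=9, d=8, C=9, tardiness=max(0,9-8)=1
  Job 2: p=5, d=10, C=14, tardiness=max(0,14-10)=4
  Job 3: p=5, d=17, C=19, tardiness=max(0,19-17)=2
  Job 4: p=9, d=23, C=28, tardiness=max(0,28-23)=5
  Job 5: p=6, d=27, C=34, tardiness=max(0,34-27)=7
  Job 6: p=7, d=30, C=41, tardiness=max(0,41-30)=11
Total tardiness = 30

30


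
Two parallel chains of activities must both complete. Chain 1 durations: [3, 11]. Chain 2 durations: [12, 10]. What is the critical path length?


Path A total = 3 + 11 = 14
Path B total = 12 + 10 = 22
Critical path = longest path = max(14, 22) = 22

22


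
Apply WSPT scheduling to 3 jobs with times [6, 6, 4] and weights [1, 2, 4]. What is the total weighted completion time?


Compute p/w ratios and sort ascending (WSPT): [(4, 4), (6, 2), (6, 1)]
Compute weighted completion times:
  Job (p=4,w=4): C=4, w*C=4*4=16
  Job (p=6,w=2): C=10, w*C=2*10=20
  Job (p=6,w=1): C=16, w*C=1*16=16
Total weighted completion time = 52

52


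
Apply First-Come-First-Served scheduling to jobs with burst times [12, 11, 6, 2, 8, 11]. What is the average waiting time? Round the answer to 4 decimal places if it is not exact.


FCFS order (as given): [12, 11, 6, 2, 8, 11]
Waiting times:
  Job 1: wait = 0
  Job 2: wait = 12
  Job 3: wait = 23
  Job 4: wait = 29
  Job 5: wait = 31
  Job 6: wait = 39
Sum of waiting times = 134
Average waiting time = 134/6 = 22.3333

22.3333


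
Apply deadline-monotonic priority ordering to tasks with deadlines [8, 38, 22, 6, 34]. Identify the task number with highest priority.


Sort tasks by relative deadline (ascending):
  Task 4: deadline = 6
  Task 1: deadline = 8
  Task 3: deadline = 22
  Task 5: deadline = 34
  Task 2: deadline = 38
Priority order (highest first): [4, 1, 3, 5, 2]
Highest priority task = 4

4


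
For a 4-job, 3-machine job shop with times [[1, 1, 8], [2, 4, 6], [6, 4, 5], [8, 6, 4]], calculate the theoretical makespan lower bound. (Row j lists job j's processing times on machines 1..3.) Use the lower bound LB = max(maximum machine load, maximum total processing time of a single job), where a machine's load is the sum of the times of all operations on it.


Machine loads:
  Machine 1: 1 + 2 + 6 + 8 = 17
  Machine 2: 1 + 4 + 4 + 6 = 15
  Machine 3: 8 + 6 + 5 + 4 = 23
Max machine load = 23
Job totals:
  Job 1: 10
  Job 2: 12
  Job 3: 15
  Job 4: 18
Max job total = 18
Lower bound = max(23, 18) = 23

23


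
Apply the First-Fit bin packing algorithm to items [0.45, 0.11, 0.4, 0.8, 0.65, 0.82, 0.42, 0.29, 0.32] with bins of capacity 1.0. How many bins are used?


Place items sequentially using First-Fit:
  Item 0.45 -> new Bin 1
  Item 0.11 -> Bin 1 (now 0.56)
  Item 0.4 -> Bin 1 (now 0.96)
  Item 0.8 -> new Bin 2
  Item 0.65 -> new Bin 3
  Item 0.82 -> new Bin 4
  Item 0.42 -> new Bin 5
  Item 0.29 -> Bin 3 (now 0.94)
  Item 0.32 -> Bin 5 (now 0.74)
Total bins used = 5

5


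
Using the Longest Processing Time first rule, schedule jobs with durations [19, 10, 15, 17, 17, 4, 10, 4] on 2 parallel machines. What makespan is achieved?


Sort jobs in decreasing order (LPT): [19, 17, 17, 15, 10, 10, 4, 4]
Assign each job to the least loaded machine:
  Machine 1: jobs [19, 15, 10, 4], load = 48
  Machine 2: jobs [17, 17, 10, 4], load = 48
Makespan = max load = 48

48


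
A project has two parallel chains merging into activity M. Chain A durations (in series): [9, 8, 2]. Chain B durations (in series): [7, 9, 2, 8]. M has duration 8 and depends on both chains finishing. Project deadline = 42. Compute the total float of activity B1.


Forward pass: ES(B1) = sum of predecessors on chain B = 0
EF = ES + duration = 0 + 7 = 7
Backward pass: LF(M) = deadline = 42; LS(M) = 42 - 8 = 34
LF(B1) = LS(M) - sum(successors on chain B) = 34 - 19 = 15
LS = LF - duration = 15 - 7 = 8
Total float = LS - ES = 8 - 0 = 8

8


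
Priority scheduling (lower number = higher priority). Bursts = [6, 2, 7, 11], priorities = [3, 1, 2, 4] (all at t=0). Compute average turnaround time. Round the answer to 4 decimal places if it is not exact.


Sort by priority (ascending = highest first):
Order: [(1, 2), (2, 7), (3, 6), (4, 11)]
Completion times:
  Priority 1, burst=2, C=2
  Priority 2, burst=7, C=9
  Priority 3, burst=6, C=15
  Priority 4, burst=11, C=26
Average turnaround = 52/4 = 13.0

13.0


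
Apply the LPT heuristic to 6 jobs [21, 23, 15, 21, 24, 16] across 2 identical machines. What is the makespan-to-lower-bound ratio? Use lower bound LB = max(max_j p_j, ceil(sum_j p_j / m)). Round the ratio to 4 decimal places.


LPT order: [24, 23, 21, 21, 16, 15]
Machine loads after assignment: [60, 60]
LPT makespan = 60
Lower bound = max(max_job, ceil(total/2)) = max(24, 60) = 60
Ratio = 60 / 60 = 1.0

1.0


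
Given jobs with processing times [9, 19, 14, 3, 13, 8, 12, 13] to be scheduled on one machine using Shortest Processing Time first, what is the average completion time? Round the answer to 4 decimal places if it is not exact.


Sort jobs by processing time (SPT order): [3, 8, 9, 12, 13, 13, 14, 19]
Compute completion times sequentially:
  Job 1: processing = 3, completes at 3
  Job 2: processing = 8, completes at 11
  Job 3: processing = 9, completes at 20
  Job 4: processing = 12, completes at 32
  Job 5: processing = 13, completes at 45
  Job 6: processing = 13, completes at 58
  Job 7: processing = 14, completes at 72
  Job 8: processing = 19, completes at 91
Sum of completion times = 332
Average completion time = 332/8 = 41.5

41.5


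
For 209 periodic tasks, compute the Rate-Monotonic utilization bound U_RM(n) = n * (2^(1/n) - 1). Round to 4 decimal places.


Compute 2^(1/209) = 1.0033219993
Subtract 1: 1.0033219993 - 1 = 0.0033219993
Multiply by n: 209 * 0.0033219993 = 0.6942978537
Round to 4 dp: 0.6943

0.6943


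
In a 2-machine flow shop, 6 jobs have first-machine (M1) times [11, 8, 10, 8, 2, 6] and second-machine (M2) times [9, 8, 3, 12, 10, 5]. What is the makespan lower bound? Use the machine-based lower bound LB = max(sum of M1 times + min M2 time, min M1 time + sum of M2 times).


LB1 = sum(M1 times) + min(M2 times) = 45 + 3 = 48
LB2 = min(M1 times) + sum(M2 times) = 2 + 47 = 49
Lower bound = max(LB1, LB2) = max(48, 49) = 49

49


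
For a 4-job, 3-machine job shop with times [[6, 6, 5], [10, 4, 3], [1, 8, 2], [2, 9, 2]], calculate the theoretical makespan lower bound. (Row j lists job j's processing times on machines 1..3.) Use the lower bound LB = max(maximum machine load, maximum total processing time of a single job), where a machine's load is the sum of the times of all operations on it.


Machine loads:
  Machine 1: 6 + 10 + 1 + 2 = 19
  Machine 2: 6 + 4 + 8 + 9 = 27
  Machine 3: 5 + 3 + 2 + 2 = 12
Max machine load = 27
Job totals:
  Job 1: 17
  Job 2: 17
  Job 3: 11
  Job 4: 13
Max job total = 17
Lower bound = max(27, 17) = 27

27


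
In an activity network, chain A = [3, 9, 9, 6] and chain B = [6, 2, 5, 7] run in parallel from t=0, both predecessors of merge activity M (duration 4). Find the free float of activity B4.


ES(B4) = sum of predecessors on chain B = 13
EF(B4) = ES + duration = 13 + 7 = 20
Successor of B4 is M. ES(M) = max(sum(A), sum(B)) = max(27, 20) = 27
Free float = ES(successor) - EF(current) = 27 - 20 = 7

7


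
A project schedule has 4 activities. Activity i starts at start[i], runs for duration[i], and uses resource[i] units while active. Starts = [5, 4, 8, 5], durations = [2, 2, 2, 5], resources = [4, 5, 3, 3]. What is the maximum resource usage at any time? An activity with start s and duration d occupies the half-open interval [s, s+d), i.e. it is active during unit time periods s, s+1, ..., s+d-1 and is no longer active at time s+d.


Each activity i is active on [start_i, start_i + duration_i).
Compute total resource usage per time slot:
  t=0: active resources = [], total = 0
  t=1: active resources = [], total = 0
  t=2: active resources = [], total = 0
  t=3: active resources = [], total = 0
  t=4: active resources = [5], total = 5
  t=5: active resources = [4, 5, 3], total = 12
  t=6: active resources = [4, 3], total = 7
  t=7: active resources = [3], total = 3
  t=8: active resources = [3, 3], total = 6
  t=9: active resources = [3, 3], total = 6
Peak resource demand = 12

12


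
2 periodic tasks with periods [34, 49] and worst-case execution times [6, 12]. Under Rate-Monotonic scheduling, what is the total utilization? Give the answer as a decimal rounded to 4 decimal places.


Compute individual utilizations (exact fractions):
  Task 1: C/T = 6/34 = 3/17 (approx. 0.1765)
  Task 2: C/T = 12/49 (approx. 0.2449)
Total utilization U = 3/17 + 12/49 = 351/833
Rounded to 4 decimal places: U = 0.4214
RM (Liu & Layland) bound for 2 tasks = 0.828427; compare with U = 351/833 (approx. 0.421369)
U <= bound, so schedulable by RM sufficient condition.

0.4214


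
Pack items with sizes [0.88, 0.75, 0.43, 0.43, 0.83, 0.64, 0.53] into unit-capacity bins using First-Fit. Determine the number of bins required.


Place items sequentially using First-Fit:
  Item 0.88 -> new Bin 1
  Item 0.75 -> new Bin 2
  Item 0.43 -> new Bin 3
  Item 0.43 -> Bin 3 (now 0.86)
  Item 0.83 -> new Bin 4
  Item 0.64 -> new Bin 5
  Item 0.53 -> new Bin 6
Total bins used = 6

6


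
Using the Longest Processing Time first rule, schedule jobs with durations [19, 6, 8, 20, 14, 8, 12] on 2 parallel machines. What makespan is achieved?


Sort jobs in decreasing order (LPT): [20, 19, 14, 12, 8, 8, 6]
Assign each job to the least loaded machine:
  Machine 1: jobs [20, 12, 8, 6], load = 46
  Machine 2: jobs [19, 14, 8], load = 41
Makespan = max load = 46

46


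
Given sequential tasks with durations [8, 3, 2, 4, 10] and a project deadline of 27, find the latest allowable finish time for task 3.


LF(activity 3) = deadline - sum of successor durations
Successors: activities 4 through 5 with durations [4, 10]
Sum of successor durations = 14
LF = 27 - 14 = 13

13


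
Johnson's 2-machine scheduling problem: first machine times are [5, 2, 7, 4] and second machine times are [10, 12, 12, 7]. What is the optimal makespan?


Apply Johnson's rule:
  Group 1 (a <= b): [(2, 2, 12), (4, 4, 7), (1, 5, 10), (3, 7, 12)]
  Group 2 (a > b): []
Optimal job order: [2, 4, 1, 3]
Schedule:
  Job 2: M1 done at 2, M2 done at 14
  Job 4: M1 done at 6, M2 done at 21
  Job 1: M1 done at 11, M2 done at 31
  Job 3: M1 done at 18, M2 done at 43
Makespan = 43

43


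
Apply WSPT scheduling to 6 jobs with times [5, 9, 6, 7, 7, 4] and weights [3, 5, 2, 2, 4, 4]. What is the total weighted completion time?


Compute p/w ratios and sort ascending (WSPT): [(4, 4), (5, 3), (7, 4), (9, 5), (6, 2), (7, 2)]
Compute weighted completion times:
  Job (p=4,w=4): C=4, w*C=4*4=16
  Job (p=5,w=3): C=9, w*C=3*9=27
  Job (p=7,w=4): C=16, w*C=4*16=64
  Job (p=9,w=5): C=25, w*C=5*25=125
  Job (p=6,w=2): C=31, w*C=2*31=62
  Job (p=7,w=2): C=38, w*C=2*38=76
Total weighted completion time = 370

370


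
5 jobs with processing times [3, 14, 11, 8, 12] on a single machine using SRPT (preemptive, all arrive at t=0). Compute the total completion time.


Since all jobs arrive at t=0, SRPT equals SPT ordering.
SPT order: [3, 8, 11, 12, 14]
Completion times:
  Job 1: p=3, C=3
  Job 2: p=8, C=11
  Job 3: p=11, C=22
  Job 4: p=12, C=34
  Job 5: p=14, C=48
Total completion time = 3 + 11 + 22 + 34 + 48 = 118

118


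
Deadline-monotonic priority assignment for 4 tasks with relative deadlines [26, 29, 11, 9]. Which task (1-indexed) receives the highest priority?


Sort tasks by relative deadline (ascending):
  Task 4: deadline = 9
  Task 3: deadline = 11
  Task 1: deadline = 26
  Task 2: deadline = 29
Priority order (highest first): [4, 3, 1, 2]
Highest priority task = 4

4


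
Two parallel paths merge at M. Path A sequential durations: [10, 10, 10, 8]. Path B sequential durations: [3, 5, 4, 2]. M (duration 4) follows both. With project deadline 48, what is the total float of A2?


Forward pass: ES(A2) = sum of predecessors on chain A = 10
EF = ES + duration = 10 + 10 = 20
Backward pass: LF(M) = deadline = 48; LS(M) = 48 - 4 = 44
LF(A2) = LS(M) - sum(successors on chain A) = 44 - 18 = 26
LS = LF - duration = 26 - 10 = 16
Total float = LS - ES = 16 - 10 = 6

6


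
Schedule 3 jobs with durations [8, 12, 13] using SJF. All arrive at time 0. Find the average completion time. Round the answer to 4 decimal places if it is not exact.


SJF order (ascending): [8, 12, 13]
Completion times:
  Job 1: burst=8, C=8
  Job 2: burst=12, C=20
  Job 3: burst=13, C=33
Average completion = 61/3 = 20.3333

20.3333


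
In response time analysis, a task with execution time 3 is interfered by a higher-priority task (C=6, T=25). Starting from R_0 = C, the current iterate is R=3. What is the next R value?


R_next = C + ceil(R_prev / T_hp) * C_hp
ceil(3 / 25) = ceil(0.12) = 1
Interference = 1 * 6 = 6
R_next = 3 + 6 = 9

9


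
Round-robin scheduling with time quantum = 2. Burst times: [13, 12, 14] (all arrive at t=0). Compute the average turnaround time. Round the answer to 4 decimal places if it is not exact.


Time quantum = 2
Execution trace:
  J1 runs 2 units, time = 2
  J2 runs 2 units, time = 4
  J3 runs 2 units, time = 6
  J1 runs 2 units, time = 8
  J2 runs 2 units, time = 10
  J3 runs 2 units, time = 12
  J1 runs 2 units, time = 14
  J2 runs 2 units, time = 16
  J3 runs 2 units, time = 18
  J1 runs 2 units, time = 20
  J2 runs 2 units, time = 22
  J3 runs 2 units, time = 24
  J1 runs 2 units, time = 26
  J2 runs 2 units, time = 28
  J3 runs 2 units, time = 30
  J1 runs 2 units, time = 32
  J2 runs 2 units, time = 34
  J3 runs 2 units, time = 36
  J1 runs 1 units, time = 37
  J3 runs 2 units, time = 39
Finish times: [37, 34, 39]
Average turnaround = 110/3 = 36.6667

36.6667


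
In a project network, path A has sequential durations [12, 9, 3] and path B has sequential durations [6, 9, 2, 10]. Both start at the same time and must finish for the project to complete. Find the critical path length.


Path A total = 12 + 9 + 3 = 24
Path B total = 6 + 9 + 2 + 10 = 27
Critical path = longest path = max(24, 27) = 27

27


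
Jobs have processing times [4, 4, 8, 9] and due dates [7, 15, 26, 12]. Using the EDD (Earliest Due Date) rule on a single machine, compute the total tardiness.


Sort by due date (EDD order): [(4, 7), (9, 12), (4, 15), (8, 26)]
Compute completion times and tardiness:
  Job 1: p=4, d=7, C=4, tardiness=max(0,4-7)=0
  Job 2: p=9, d=12, C=13, tardiness=max(0,13-12)=1
  Job 3: p=4, d=15, C=17, tardiness=max(0,17-15)=2
  Job 4: p=8, d=26, C=25, tardiness=max(0,25-26)=0
Total tardiness = 3

3


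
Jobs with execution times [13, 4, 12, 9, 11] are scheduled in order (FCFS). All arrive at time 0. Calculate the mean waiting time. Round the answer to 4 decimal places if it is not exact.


FCFS order (as given): [13, 4, 12, 9, 11]
Waiting times:
  Job 1: wait = 0
  Job 2: wait = 13
  Job 3: wait = 17
  Job 4: wait = 29
  Job 5: wait = 38
Sum of waiting times = 97
Average waiting time = 97/5 = 19.4

19.4


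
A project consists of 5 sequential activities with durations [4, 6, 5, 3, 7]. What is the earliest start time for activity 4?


Activity 4 starts after activities 1 through 3 complete.
Predecessor durations: [4, 6, 5]
ES = 4 + 6 + 5 = 15

15


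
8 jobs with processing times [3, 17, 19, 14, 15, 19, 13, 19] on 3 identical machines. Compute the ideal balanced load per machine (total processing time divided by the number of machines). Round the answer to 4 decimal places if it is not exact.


Total processing time = 3 + 17 + 19 + 14 + 15 + 19 + 13 + 19 = 119
Number of machines = 3
Ideal balanced load = 119 / 3 = 39.6667

39.6667


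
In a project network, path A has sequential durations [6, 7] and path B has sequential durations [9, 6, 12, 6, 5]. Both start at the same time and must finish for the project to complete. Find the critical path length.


Path A total = 6 + 7 = 13
Path B total = 9 + 6 + 12 + 6 + 5 = 38
Critical path = longest path = max(13, 38) = 38

38


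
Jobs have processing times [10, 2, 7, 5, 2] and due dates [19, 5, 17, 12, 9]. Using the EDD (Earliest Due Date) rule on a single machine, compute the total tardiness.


Sort by due date (EDD order): [(2, 5), (2, 9), (5, 12), (7, 17), (10, 19)]
Compute completion times and tardiness:
  Job 1: p=2, d=5, C=2, tardiness=max(0,2-5)=0
  Job 2: p=2, d=9, C=4, tardiness=max(0,4-9)=0
  Job 3: p=5, d=12, C=9, tardiness=max(0,9-12)=0
  Job 4: p=7, d=17, C=16, tardiness=max(0,16-17)=0
  Job 5: p=10, d=19, C=26, tardiness=max(0,26-19)=7
Total tardiness = 7

7


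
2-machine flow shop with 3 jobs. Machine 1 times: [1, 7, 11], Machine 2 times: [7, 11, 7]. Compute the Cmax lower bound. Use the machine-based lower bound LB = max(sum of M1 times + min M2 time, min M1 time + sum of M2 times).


LB1 = sum(M1 times) + min(M2 times) = 19 + 7 = 26
LB2 = min(M1 times) + sum(M2 times) = 1 + 25 = 26
Lower bound = max(LB1, LB2) = max(26, 26) = 26

26


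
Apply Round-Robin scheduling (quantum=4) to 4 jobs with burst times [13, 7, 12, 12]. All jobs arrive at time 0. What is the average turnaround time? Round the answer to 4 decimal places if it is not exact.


Time quantum = 4
Execution trace:
  J1 runs 4 units, time = 4
  J2 runs 4 units, time = 8
  J3 runs 4 units, time = 12
  J4 runs 4 units, time = 16
  J1 runs 4 units, time = 20
  J2 runs 3 units, time = 23
  J3 runs 4 units, time = 27
  J4 runs 4 units, time = 31
  J1 runs 4 units, time = 35
  J3 runs 4 units, time = 39
  J4 runs 4 units, time = 43
  J1 runs 1 units, time = 44
Finish times: [44, 23, 39, 43]
Average turnaround = 149/4 = 37.25

37.25


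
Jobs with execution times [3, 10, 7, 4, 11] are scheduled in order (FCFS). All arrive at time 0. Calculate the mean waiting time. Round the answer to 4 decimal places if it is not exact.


FCFS order (as given): [3, 10, 7, 4, 11]
Waiting times:
  Job 1: wait = 0
  Job 2: wait = 3
  Job 3: wait = 13
  Job 4: wait = 20
  Job 5: wait = 24
Sum of waiting times = 60
Average waiting time = 60/5 = 12.0

12.0


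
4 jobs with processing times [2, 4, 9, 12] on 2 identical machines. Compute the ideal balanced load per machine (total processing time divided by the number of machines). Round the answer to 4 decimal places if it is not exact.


Total processing time = 2 + 4 + 9 + 12 = 27
Number of machines = 2
Ideal balanced load = 27 / 2 = 13.5

13.5


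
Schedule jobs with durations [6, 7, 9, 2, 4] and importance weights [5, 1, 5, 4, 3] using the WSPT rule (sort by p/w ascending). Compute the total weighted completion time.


Compute p/w ratios and sort ascending (WSPT): [(2, 4), (6, 5), (4, 3), (9, 5), (7, 1)]
Compute weighted completion times:
  Job (p=2,w=4): C=2, w*C=4*2=8
  Job (p=6,w=5): C=8, w*C=5*8=40
  Job (p=4,w=3): C=12, w*C=3*12=36
  Job (p=9,w=5): C=21, w*C=5*21=105
  Job (p=7,w=1): C=28, w*C=1*28=28
Total weighted completion time = 217

217


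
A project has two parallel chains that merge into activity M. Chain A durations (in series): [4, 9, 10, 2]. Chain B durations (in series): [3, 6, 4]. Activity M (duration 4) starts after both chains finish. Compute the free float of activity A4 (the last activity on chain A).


ES(A4) = sum of predecessors on chain A = 23
EF(A4) = ES + duration = 23 + 2 = 25
Successor of A4 is M. ES(M) = max(sum(A), sum(B)) = max(25, 13) = 25
Free float = ES(successor) - EF(current) = 25 - 25 = 0

0


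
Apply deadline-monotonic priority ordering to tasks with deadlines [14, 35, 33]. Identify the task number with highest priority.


Sort tasks by relative deadline (ascending):
  Task 1: deadline = 14
  Task 3: deadline = 33
  Task 2: deadline = 35
Priority order (highest first): [1, 3, 2]
Highest priority task = 1

1


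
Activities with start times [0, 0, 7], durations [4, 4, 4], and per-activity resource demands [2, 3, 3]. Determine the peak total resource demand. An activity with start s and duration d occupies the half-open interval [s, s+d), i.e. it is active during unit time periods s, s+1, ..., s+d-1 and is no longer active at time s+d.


Each activity i is active on [start_i, start_i + duration_i).
Compute total resource usage per time slot:
  t=0: active resources = [2, 3], total = 5
  t=1: active resources = [2, 3], total = 5
  t=2: active resources = [2, 3], total = 5
  t=3: active resources = [2, 3], total = 5
  t=4: active resources = [], total = 0
  t=5: active resources = [], total = 0
  t=6: active resources = [], total = 0
  t=7: active resources = [3], total = 3
  t=8: active resources = [3], total = 3
  t=9: active resources = [3], total = 3
  t=10: active resources = [3], total = 3
Peak resource demand = 5

5


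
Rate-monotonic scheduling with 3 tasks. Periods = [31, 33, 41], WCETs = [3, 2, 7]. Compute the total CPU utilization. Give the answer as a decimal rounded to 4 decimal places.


Compute individual utilizations (exact fractions):
  Task 1: C/T = 3/31 (approx. 0.0968)
  Task 2: C/T = 2/33 (approx. 0.0606)
  Task 3: C/T = 7/41 (approx. 0.1707)
Total utilization U = 3/31 + 2/33 + 7/41 = 13762/41943
Rounded to 4 decimal places: U = 0.3281
RM (Liu & Layland) bound for 3 tasks = 0.779763; compare with U = 13762/41943 (approx. 0.328112)
U <= bound, so schedulable by RM sufficient condition.

0.3281


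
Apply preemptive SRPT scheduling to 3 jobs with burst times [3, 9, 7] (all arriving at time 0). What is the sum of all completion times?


Since all jobs arrive at t=0, SRPT equals SPT ordering.
SPT order: [3, 7, 9]
Completion times:
  Job 1: p=3, C=3
  Job 2: p=7, C=10
  Job 3: p=9, C=19
Total completion time = 3 + 10 + 19 = 32

32


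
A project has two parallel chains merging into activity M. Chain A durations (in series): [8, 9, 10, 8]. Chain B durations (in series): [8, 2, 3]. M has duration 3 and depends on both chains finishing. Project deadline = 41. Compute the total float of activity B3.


Forward pass: ES(B3) = sum of predecessors on chain B = 10
EF = ES + duration = 10 + 3 = 13
Backward pass: LF(M) = deadline = 41; LS(M) = 41 - 3 = 38
LF(B3) = LS(M) - sum(successors on chain B) = 38 - 0 = 38
LS = LF - duration = 38 - 3 = 35
Total float = LS - ES = 35 - 10 = 25

25


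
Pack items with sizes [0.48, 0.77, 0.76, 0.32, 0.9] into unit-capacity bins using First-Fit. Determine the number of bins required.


Place items sequentially using First-Fit:
  Item 0.48 -> new Bin 1
  Item 0.77 -> new Bin 2
  Item 0.76 -> new Bin 3
  Item 0.32 -> Bin 1 (now 0.8)
  Item 0.9 -> new Bin 4
Total bins used = 4

4


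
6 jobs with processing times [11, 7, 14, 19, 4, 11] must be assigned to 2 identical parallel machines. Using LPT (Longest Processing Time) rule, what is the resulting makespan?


Sort jobs in decreasing order (LPT): [19, 14, 11, 11, 7, 4]
Assign each job to the least loaded machine:
  Machine 1: jobs [19, 11, 4], load = 34
  Machine 2: jobs [14, 11, 7], load = 32
Makespan = max load = 34

34


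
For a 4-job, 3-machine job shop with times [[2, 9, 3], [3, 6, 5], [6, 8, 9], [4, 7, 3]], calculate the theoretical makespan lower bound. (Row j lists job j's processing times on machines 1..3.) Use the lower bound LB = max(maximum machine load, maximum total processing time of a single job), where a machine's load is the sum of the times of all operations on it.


Machine loads:
  Machine 1: 2 + 3 + 6 + 4 = 15
  Machine 2: 9 + 6 + 8 + 7 = 30
  Machine 3: 3 + 5 + 9 + 3 = 20
Max machine load = 30
Job totals:
  Job 1: 14
  Job 2: 14
  Job 3: 23
  Job 4: 14
Max job total = 23
Lower bound = max(30, 23) = 30

30


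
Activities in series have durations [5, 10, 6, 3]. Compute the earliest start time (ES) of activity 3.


Activity 3 starts after activities 1 through 2 complete.
Predecessor durations: [5, 10]
ES = 5 + 10 = 15

15


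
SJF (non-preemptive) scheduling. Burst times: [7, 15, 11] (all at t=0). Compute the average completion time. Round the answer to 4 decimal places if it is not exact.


SJF order (ascending): [7, 11, 15]
Completion times:
  Job 1: burst=7, C=7
  Job 2: burst=11, C=18
  Job 3: burst=15, C=33
Average completion = 58/3 = 19.3333

19.3333


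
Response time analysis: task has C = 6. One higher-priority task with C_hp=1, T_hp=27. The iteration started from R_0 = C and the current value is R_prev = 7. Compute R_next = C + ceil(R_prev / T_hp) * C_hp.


R_next = C + ceil(R_prev / T_hp) * C_hp
ceil(7 / 27) = ceil(0.2593) = 1
Interference = 1 * 1 = 1
R_next = 6 + 1 = 7
R_next = R_prev, so the iteration has converged (response time = 7).

7


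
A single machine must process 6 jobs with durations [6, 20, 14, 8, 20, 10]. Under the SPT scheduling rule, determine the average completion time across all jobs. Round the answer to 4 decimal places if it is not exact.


Sort jobs by processing time (SPT order): [6, 8, 10, 14, 20, 20]
Compute completion times sequentially:
  Job 1: processing = 6, completes at 6
  Job 2: processing = 8, completes at 14
  Job 3: processing = 10, completes at 24
  Job 4: processing = 14, completes at 38
  Job 5: processing = 20, completes at 58
  Job 6: processing = 20, completes at 78
Sum of completion times = 218
Average completion time = 218/6 = 36.3333

36.3333


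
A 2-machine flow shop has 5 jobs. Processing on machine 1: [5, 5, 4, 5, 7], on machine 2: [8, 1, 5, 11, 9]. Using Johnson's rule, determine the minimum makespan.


Apply Johnson's rule:
  Group 1 (a <= b): [(3, 4, 5), (1, 5, 8), (4, 5, 11), (5, 7, 9)]
  Group 2 (a > b): [(2, 5, 1)]
Optimal job order: [3, 1, 4, 5, 2]
Schedule:
  Job 3: M1 done at 4, M2 done at 9
  Job 1: M1 done at 9, M2 done at 17
  Job 4: M1 done at 14, M2 done at 28
  Job 5: M1 done at 21, M2 done at 37
  Job 2: M1 done at 26, M2 done at 38
Makespan = 38

38


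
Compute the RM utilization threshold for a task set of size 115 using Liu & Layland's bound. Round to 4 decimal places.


Compute 2^(1/115) = 1.0060455679
Subtract 1: 1.0060455679 - 1 = 0.0060455679
Multiply by n: 115 * 0.0060455679 = 0.6952403085
Round to 4 dp: 0.6952

0.6952


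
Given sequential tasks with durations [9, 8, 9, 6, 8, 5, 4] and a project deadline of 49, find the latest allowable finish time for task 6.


LF(activity 6) = deadline - sum of successor durations
Successors: activities 7 through 7 with durations [4]
Sum of successor durations = 4
LF = 49 - 4 = 45

45


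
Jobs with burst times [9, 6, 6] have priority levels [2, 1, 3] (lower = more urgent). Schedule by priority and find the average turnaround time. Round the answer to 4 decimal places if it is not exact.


Sort by priority (ascending = highest first):
Order: [(1, 6), (2, 9), (3, 6)]
Completion times:
  Priority 1, burst=6, C=6
  Priority 2, burst=9, C=15
  Priority 3, burst=6, C=21
Average turnaround = 42/3 = 14.0

14.0


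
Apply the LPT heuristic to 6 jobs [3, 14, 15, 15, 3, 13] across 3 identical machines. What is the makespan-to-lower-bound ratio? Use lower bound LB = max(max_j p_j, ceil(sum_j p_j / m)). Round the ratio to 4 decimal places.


LPT order: [15, 15, 14, 13, 3, 3]
Machine loads after assignment: [18, 18, 27]
LPT makespan = 27
Lower bound = max(max_job, ceil(total/3)) = max(15, 21) = 21
Ratio = 27 / 21 = 1.2857

1.2857


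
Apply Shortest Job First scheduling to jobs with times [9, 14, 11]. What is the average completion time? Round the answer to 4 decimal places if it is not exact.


SJF order (ascending): [9, 11, 14]
Completion times:
  Job 1: burst=9, C=9
  Job 2: burst=11, C=20
  Job 3: burst=14, C=34
Average completion = 63/3 = 21.0

21.0


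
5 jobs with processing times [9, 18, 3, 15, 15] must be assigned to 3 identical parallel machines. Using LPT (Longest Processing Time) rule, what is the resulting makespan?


Sort jobs in decreasing order (LPT): [18, 15, 15, 9, 3]
Assign each job to the least loaded machine:
  Machine 1: jobs [18], load = 18
  Machine 2: jobs [15, 9], load = 24
  Machine 3: jobs [15, 3], load = 18
Makespan = max load = 24

24


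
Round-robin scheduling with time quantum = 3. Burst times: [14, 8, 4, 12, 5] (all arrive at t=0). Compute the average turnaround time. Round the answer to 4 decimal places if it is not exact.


Time quantum = 3
Execution trace:
  J1 runs 3 units, time = 3
  J2 runs 3 units, time = 6
  J3 runs 3 units, time = 9
  J4 runs 3 units, time = 12
  J5 runs 3 units, time = 15
  J1 runs 3 units, time = 18
  J2 runs 3 units, time = 21
  J3 runs 1 units, time = 22
  J4 runs 3 units, time = 25
  J5 runs 2 units, time = 27
  J1 runs 3 units, time = 30
  J2 runs 2 units, time = 32
  J4 runs 3 units, time = 35
  J1 runs 3 units, time = 38
  J4 runs 3 units, time = 41
  J1 runs 2 units, time = 43
Finish times: [43, 32, 22, 41, 27]
Average turnaround = 165/5 = 33.0

33.0


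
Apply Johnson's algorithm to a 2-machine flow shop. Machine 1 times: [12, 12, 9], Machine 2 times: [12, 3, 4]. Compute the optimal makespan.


Apply Johnson's rule:
  Group 1 (a <= b): [(1, 12, 12)]
  Group 2 (a > b): [(3, 9, 4), (2, 12, 3)]
Optimal job order: [1, 3, 2]
Schedule:
  Job 1: M1 done at 12, M2 done at 24
  Job 3: M1 done at 21, M2 done at 28
  Job 2: M1 done at 33, M2 done at 36
Makespan = 36

36


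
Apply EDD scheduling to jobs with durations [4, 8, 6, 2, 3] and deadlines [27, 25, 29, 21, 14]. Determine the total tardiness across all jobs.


Sort by due date (EDD order): [(3, 14), (2, 21), (8, 25), (4, 27), (6, 29)]
Compute completion times and tardiness:
  Job 1: p=3, d=14, C=3, tardiness=max(0,3-14)=0
  Job 2: p=2, d=21, C=5, tardiness=max(0,5-21)=0
  Job 3: p=8, d=25, C=13, tardiness=max(0,13-25)=0
  Job 4: p=4, d=27, C=17, tardiness=max(0,17-27)=0
  Job 5: p=6, d=29, C=23, tardiness=max(0,23-29)=0
Total tardiness = 0

0


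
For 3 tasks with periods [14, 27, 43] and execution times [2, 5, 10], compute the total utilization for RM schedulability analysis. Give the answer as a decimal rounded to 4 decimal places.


Compute individual utilizations (exact fractions):
  Task 1: C/T = 2/14 = 1/7 (approx. 0.1429)
  Task 2: C/T = 5/27 (approx. 0.1852)
  Task 3: C/T = 10/43 (approx. 0.2326)
Total utilization U = 1/7 + 5/27 + 10/43 = 4556/8127
Rounded to 4 decimal places: U = 0.5606
RM (Liu & Layland) bound for 3 tasks = 0.779763; compare with U = 4556/8127 (approx. 0.560600)
U <= bound, so schedulable by RM sufficient condition.

0.5606


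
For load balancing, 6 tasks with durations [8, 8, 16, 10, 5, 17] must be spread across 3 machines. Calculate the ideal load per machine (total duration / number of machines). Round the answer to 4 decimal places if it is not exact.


Total processing time = 8 + 8 + 16 + 10 + 5 + 17 = 64
Number of machines = 3
Ideal balanced load = 64 / 3 = 21.3333

21.3333


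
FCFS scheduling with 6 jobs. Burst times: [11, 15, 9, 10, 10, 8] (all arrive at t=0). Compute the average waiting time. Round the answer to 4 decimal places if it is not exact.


FCFS order (as given): [11, 15, 9, 10, 10, 8]
Waiting times:
  Job 1: wait = 0
  Job 2: wait = 11
  Job 3: wait = 26
  Job 4: wait = 35
  Job 5: wait = 45
  Job 6: wait = 55
Sum of waiting times = 172
Average waiting time = 172/6 = 28.6667

28.6667


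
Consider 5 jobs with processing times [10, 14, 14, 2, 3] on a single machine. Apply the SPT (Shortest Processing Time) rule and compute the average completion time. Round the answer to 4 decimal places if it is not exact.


Sort jobs by processing time (SPT order): [2, 3, 10, 14, 14]
Compute completion times sequentially:
  Job 1: processing = 2, completes at 2
  Job 2: processing = 3, completes at 5
  Job 3: processing = 10, completes at 15
  Job 4: processing = 14, completes at 29
  Job 5: processing = 14, completes at 43
Sum of completion times = 94
Average completion time = 94/5 = 18.8

18.8


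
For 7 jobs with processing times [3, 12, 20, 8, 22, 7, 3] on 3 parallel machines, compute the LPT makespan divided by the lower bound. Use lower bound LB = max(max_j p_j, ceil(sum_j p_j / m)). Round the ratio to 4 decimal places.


LPT order: [22, 20, 12, 8, 7, 3, 3]
Machine loads after assignment: [25, 27, 23]
LPT makespan = 27
Lower bound = max(max_job, ceil(total/3)) = max(22, 25) = 25
Ratio = 27 / 25 = 1.08

1.08


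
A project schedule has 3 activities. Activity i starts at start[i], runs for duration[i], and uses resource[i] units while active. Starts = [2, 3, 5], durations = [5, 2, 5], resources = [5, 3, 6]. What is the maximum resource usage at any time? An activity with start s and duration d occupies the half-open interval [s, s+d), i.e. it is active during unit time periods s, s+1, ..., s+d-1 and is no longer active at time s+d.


Each activity i is active on [start_i, start_i + duration_i).
Compute total resource usage per time slot:
  t=0: active resources = [], total = 0
  t=1: active resources = [], total = 0
  t=2: active resources = [5], total = 5
  t=3: active resources = [5, 3], total = 8
  t=4: active resources = [5, 3], total = 8
  t=5: active resources = [5, 6], total = 11
  t=6: active resources = [5, 6], total = 11
  t=7: active resources = [6], total = 6
  t=8: active resources = [6], total = 6
  t=9: active resources = [6], total = 6
Peak resource demand = 11

11


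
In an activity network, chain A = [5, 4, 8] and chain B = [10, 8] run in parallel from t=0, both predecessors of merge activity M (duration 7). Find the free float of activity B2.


ES(B2) = sum of predecessors on chain B = 10
EF(B2) = ES + duration = 10 + 8 = 18
Successor of B2 is M. ES(M) = max(sum(A), sum(B)) = max(17, 18) = 18
Free float = ES(successor) - EF(current) = 18 - 18 = 0

0


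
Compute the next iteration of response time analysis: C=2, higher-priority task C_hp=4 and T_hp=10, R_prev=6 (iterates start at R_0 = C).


R_next = C + ceil(R_prev / T_hp) * C_hp
ceil(6 / 10) = ceil(0.6) = 1
Interference = 1 * 4 = 4
R_next = 2 + 4 = 6
R_next = R_prev, so the iteration has converged (response time = 6).

6


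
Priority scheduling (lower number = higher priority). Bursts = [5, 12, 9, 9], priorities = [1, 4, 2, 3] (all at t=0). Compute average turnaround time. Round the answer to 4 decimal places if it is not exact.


Sort by priority (ascending = highest first):
Order: [(1, 5), (2, 9), (3, 9), (4, 12)]
Completion times:
  Priority 1, burst=5, C=5
  Priority 2, burst=9, C=14
  Priority 3, burst=9, C=23
  Priority 4, burst=12, C=35
Average turnaround = 77/4 = 19.25

19.25
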